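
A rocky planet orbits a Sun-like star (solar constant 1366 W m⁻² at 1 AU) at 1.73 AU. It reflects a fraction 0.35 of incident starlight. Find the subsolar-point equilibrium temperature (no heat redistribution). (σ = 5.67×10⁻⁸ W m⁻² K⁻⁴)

T_ss ≈ 269 K

Flux at 1.73 AU: S = 1366/1.73² = 456 W m⁻².
At the subsolar point the surface absorbs S(1−A) and emits σT⁴ per unit area — no factor of 4, since only the local patch is in balance.
T = [456 × 0.65 / 5.67×10⁻⁸]^(1/4) = (5.23×10⁹)^(1/4) = 269 K.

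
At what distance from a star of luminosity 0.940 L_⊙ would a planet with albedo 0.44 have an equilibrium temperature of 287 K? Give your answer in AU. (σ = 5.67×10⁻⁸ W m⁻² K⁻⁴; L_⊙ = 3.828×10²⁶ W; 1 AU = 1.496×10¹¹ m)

d ≈ 0.682 AU

L = 0.940 × 3.828×10²⁶ = 3.60×10²⁶ W.
From T_eq⁴ = L(1−A)/(16πσd²): d = √[L(1−A)/(16πσT_eq⁴)].
d = √[3.60×10²⁶ × 0.56 / (16π × 5.67×10⁻⁸ × (287)⁴)] = 1.02×10¹¹ m = 0.682 AU.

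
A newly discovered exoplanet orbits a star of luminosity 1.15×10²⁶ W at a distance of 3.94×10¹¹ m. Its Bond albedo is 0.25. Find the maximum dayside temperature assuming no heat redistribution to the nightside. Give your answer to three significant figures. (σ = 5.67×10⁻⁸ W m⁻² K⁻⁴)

T_ss ≈ 167 K

Flux: S = L/(4πd²) = 1.15×10²⁶/(4π×(3.94×10¹¹)²) = 59.0 W m⁻².
With no redistribution each surface element balances locally: S(1−A) = σT⁴.
T = [59.0 × 0.75 / 5.67×10⁻⁸]^(1/4) = (7.80×10⁸)^(1/4) = 167 K.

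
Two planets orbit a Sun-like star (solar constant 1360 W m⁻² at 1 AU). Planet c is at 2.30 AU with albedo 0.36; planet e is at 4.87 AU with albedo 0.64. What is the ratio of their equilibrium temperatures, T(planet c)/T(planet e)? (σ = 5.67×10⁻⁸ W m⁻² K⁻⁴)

T_eq = [S₀(1−A)/(4σd²)]^(1/4), so T ∝ (1−A)^(1/4) / √d.
T₁ = [1360×0.64/(4×5.67×10⁻⁸×2.30²)]^(1/4) = 164.12 K.
T₂ = [1360×0.36/(4×5.67×10⁻⁸×4.87²)]^(1/4) = 97.68 K.

T₁/T₂ ≈ 1.680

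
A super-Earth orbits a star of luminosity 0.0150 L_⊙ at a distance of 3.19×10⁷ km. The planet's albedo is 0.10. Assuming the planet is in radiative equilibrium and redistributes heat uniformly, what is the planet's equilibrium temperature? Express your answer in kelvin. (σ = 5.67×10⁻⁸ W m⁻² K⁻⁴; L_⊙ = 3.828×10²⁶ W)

T_eq ≈ 205 K

d = 3.19×10⁷ km = 3.19×10¹⁰ m.
L = 0.0150 × 3.828×10²⁶ = 5.74×10²⁴ W.
Flux: S = L/(4πd²) = 5.74×10²⁴/(4π×(3.19×10¹⁰)²) = 449 W m⁻².
Energy balance: absorbed = emitted ⇒ πR²·S(1−A) = 4πR²·σT_eq⁴, so T_eq⁴ = S(1−A)/(4σ).
T_eq = [449 × 0.90 / (4 × 5.67×10⁻⁸)]^(1/4) = (1.78×10⁹)^(1/4) = 205 K.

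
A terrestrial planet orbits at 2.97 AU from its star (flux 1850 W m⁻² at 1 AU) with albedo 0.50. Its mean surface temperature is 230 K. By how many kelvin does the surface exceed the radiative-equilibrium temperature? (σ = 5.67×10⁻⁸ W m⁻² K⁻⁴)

S = 1850/2.97² = 209.7 W m⁻².
T_eq = [S(1−A)/(4σ)]^(1/4) = [209.7×0.50/(4×5.67×10⁻⁸)]^(1/4) = 146.6 K.
ΔT = T_surf − T_eq = 230 − 146.6.

ΔT ≈ 83.4 K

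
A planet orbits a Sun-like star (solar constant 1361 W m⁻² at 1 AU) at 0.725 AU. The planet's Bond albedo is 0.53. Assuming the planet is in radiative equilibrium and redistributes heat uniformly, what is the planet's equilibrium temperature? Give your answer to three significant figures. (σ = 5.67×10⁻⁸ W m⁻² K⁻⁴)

T_eq ≈ 271 K

Flux at 0.725 AU: S = 1361/0.725² = 2590 W m⁻².
Energy balance: absorbed = emitted ⇒ πR²·S(1−A) = 4πR²·σT_eq⁴, so T_eq⁴ = S(1−A)/(4σ).
T_eq = [2590 × 0.47 / (4 × 5.67×10⁻⁸)]^(1/4) = (5.37×10⁹)^(1/4) = 271 K.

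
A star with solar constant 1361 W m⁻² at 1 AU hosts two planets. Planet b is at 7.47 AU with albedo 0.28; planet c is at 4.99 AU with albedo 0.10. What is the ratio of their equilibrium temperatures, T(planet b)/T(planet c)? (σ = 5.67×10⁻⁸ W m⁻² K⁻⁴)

T_eq = [S₀(1−A)/(4σd²)]^(1/4), so T ∝ (1−A)^(1/4) / √d.
T₁ = [1361×0.72/(4×5.67×10⁻⁸×7.47²)]^(1/4) = 93.81 K.
T₂ = [1361×0.90/(4×5.67×10⁻⁸×4.99²)]^(1/4) = 121.36 K.

T₁/T₂ ≈ 0.773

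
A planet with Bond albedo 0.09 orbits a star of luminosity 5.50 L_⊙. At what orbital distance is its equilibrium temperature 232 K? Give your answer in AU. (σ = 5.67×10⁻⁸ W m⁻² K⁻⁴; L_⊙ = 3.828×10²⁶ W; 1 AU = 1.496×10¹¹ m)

L = 5.50 × 3.828×10²⁶ = 2.11×10²⁷ W.
From T_eq⁴ = L(1−A)/(16πσd²): d = √[L(1−A)/(16πσT_eq⁴)].
d = √[2.11×10²⁷ × 0.91 / (16π × 5.67×10⁻⁸ × (232)⁴)] = 4.82×10¹¹ m = 3.22 AU.

d ≈ 3.22 AU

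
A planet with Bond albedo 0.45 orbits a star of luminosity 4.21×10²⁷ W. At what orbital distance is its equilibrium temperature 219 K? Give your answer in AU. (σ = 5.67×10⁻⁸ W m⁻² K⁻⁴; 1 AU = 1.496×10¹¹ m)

From T_eq⁴ = L(1−A)/(16πσd²): d = √[L(1−A)/(16πσT_eq⁴)].
d = √[4.21×10²⁷ × 0.55 / (16π × 5.67×10⁻⁸ × (219)⁴)] = 5.94×10¹¹ m = 3.97 AU.

d ≈ 3.97 AU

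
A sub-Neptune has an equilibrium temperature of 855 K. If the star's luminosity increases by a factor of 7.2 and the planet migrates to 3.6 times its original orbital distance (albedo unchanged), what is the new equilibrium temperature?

T_eq ∝ L^(1/4) · d^(−1/2).
T′ = 855 × 7.2^(1/4) / 3.6^(1/2) = 738 K.

T_eq ≈ 738 K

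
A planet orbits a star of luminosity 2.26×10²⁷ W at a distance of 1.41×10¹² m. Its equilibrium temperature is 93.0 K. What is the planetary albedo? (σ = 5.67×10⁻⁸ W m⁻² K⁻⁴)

Flux: S = L/(4πd²) = 2.26×10²⁷/(4π×(1.41×10¹²)²) = 90.5 W m⁻².
From T_eq⁴ = S(1−A)/(4σ): 1−A = 4σT_eq⁴/S.
1−A = 4 × 5.67×10⁻⁸ × (93.0)⁴ / 90.5 = 0.188.

A ≈ 0.81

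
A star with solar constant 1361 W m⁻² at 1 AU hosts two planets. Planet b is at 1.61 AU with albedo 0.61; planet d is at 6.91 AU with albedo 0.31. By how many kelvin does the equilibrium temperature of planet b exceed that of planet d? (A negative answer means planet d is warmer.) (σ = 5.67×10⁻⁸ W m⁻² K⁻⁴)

T_eq = [S₀(1−A)/(4σd²)]^(1/4), so T ∝ (1−A)^(1/4) / √d.
T₁ = [1361×0.39/(4×5.67×10⁻⁸×1.61²)]^(1/4) = 173.34 K.
T₂ = [1361×0.69/(4×5.67×10⁻⁸×6.91²)]^(1/4) = 96.50 K.

ΔT ≈ 76.8 K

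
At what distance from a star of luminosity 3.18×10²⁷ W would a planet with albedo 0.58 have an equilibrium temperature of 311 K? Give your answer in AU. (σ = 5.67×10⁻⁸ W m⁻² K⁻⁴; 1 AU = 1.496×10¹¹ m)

From T_eq⁴ = L(1−A)/(16πσd²): d = √[L(1−A)/(16πσT_eq⁴)].
d = √[3.18×10²⁷ × 0.42 / (16π × 5.67×10⁻⁸ × (311)⁴)] = 2.24×10¹¹ m = 1.50 AU.

d ≈ 1.50 AU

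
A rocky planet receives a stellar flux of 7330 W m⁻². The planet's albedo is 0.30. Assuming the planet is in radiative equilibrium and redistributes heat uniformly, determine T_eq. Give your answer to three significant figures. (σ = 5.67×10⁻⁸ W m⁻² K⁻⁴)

Energy balance: absorbed = emitted ⇒ πR²·S(1−A) = 4πR²·σT_eq⁴, so T_eq⁴ = S(1−A)/(4σ).
T_eq = [7330 × 0.70 / (4 × 5.67×10⁻⁸)]^(1/4) = (2.26×10¹⁰)^(1/4) = 388 K.

T_eq ≈ 388 K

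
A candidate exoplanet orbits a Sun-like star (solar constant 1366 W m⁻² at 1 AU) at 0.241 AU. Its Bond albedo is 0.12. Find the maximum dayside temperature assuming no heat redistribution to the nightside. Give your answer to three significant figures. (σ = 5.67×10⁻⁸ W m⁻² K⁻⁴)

Flux at 0.241 AU: S = 1366/0.241² = 2.35×10⁴ W m⁻².
With no redistribution each surface element balances locally: S(1−A) = σT⁴.
T = [2.35×10⁴ × 0.88 / 5.67×10⁻⁸]^(1/4) = (3.65×10¹¹)^(1/4) = 777 K.

T_ss ≈ 777 K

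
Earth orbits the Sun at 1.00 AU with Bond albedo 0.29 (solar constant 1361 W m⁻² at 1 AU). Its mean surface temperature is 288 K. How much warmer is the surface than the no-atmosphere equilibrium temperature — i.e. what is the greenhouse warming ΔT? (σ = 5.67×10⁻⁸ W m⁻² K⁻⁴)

S = 1361/1.00² = 1361 W m⁻².
T_eq = [S(1−A)/(4σ)]^(1/4) = [1361×0.71/(4×5.67×10⁻⁸)]^(1/4) = 255.5 K.
ΔT = T_surf − T_eq = 288 − 255.5.

ΔT ≈ 32.5 K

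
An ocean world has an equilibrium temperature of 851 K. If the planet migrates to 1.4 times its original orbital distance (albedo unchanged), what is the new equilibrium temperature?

T_eq ∝ L^(1/4) · d^(−1/2).
T′ = 851 / 1.4^(1/2) = 719 K.

T_eq ≈ 719 K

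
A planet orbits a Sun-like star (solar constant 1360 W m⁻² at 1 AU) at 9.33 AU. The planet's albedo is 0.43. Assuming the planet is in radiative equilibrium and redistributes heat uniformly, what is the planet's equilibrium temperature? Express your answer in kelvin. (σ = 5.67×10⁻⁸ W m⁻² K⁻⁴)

Flux at 9.33 AU: S = 1360/9.33² = 15.6 W m⁻².
Energy balance: absorbed = emitted ⇒ πR²·S(1−A) = 4πR²·σT_eq⁴, so T_eq⁴ = S(1−A)/(4σ).
T_eq = [15.6 × 0.57 / (4 × 5.67×10⁻⁸)]^(1/4) = (3.93×10⁷)^(1/4) = 79.2 K.

T_eq ≈ 79.2 K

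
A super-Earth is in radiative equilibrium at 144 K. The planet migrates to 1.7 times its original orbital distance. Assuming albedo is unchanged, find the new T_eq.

T_eq ∝ L^(1/4) · d^(−1/2).
T′ = 144 / 1.7^(1/2) = 110 K.

T_eq ≈ 110 K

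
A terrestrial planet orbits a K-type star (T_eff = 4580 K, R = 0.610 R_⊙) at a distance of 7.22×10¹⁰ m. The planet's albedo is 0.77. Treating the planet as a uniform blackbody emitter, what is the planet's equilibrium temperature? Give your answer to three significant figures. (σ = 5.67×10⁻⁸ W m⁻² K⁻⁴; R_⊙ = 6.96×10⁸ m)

R_⋆ = 0.610 × 6.96×10⁸ = 4.25×10⁸ m.
L = 4πR_⋆²σT_⋆⁴ = 4π(4.25×10⁸)² × 5.67×10⁻⁸ × (4580)⁴ = 5.65×10²⁵ W.
S = L/(4πd²) = 863 W m⁻².
Energy balance: absorbed = emitted ⇒ πR²·S(1−A) = 4πR²·σT_eq⁴, so T_eq⁴ = S(1−A)/(4σ).
T_eq = [863 × 0.23 / (4 × 5.67×10⁻⁸)]^(1/4) = (8.75×10⁸)^(1/4) = 172 K.

T_eq ≈ 172 K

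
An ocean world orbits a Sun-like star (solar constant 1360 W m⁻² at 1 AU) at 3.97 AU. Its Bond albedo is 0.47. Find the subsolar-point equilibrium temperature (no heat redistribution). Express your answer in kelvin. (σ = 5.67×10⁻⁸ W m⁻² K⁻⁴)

T_ss ≈ 169 K

Flux at 3.97 AU: S = 1360/3.97² = 86.3 W m⁻².
At the subsolar point the surface absorbs S(1−A) and emits σT⁴ per unit area — no factor of 4, since only the local patch is in balance.
T = [86.3 × 0.53 / 5.67×10⁻⁸]^(1/4) = (8.07×10⁸)^(1/4) = 169 K.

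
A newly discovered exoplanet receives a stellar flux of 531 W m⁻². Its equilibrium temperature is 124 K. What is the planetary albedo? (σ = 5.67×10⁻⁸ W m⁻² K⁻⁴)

A ≈ 0.90

From T_eq⁴ = S(1−A)/(4σ): 1−A = 4σT_eq⁴/S.
1−A = 4 × 5.67×10⁻⁸ × (124)⁴ / 531 = 0.101.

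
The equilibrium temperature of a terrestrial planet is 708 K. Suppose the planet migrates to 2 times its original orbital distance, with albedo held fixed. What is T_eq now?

T_eq ∝ L^(1/4) · d^(−1/2).
T′ = 708 / 2^(1/2) = 501 K.

T_eq ≈ 501 K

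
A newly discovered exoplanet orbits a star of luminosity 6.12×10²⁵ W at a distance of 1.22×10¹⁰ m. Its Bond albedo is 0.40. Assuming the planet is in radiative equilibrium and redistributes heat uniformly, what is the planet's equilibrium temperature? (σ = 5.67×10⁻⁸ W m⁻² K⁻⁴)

T_eq ≈ 542 K

Flux: S = L/(4πd²) = 6.12×10²⁵/(4π×(1.22×10¹⁰)²) = 3.27×10⁴ W m⁻².
Energy balance: absorbed = emitted ⇒ πR²·S(1−A) = 4πR²·σT_eq⁴, so T_eq⁴ = S(1−A)/(4σ).
T_eq = [3.27×10⁴ × 0.60 / (4 × 5.67×10⁻⁸)]^(1/4) = (8.66×10¹⁰)^(1/4) = 542 K.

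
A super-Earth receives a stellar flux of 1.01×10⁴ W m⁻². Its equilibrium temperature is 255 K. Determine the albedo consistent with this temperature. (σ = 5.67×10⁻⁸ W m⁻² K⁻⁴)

From T_eq⁴ = S(1−A)/(4σ): 1−A = 4σT_eq⁴/S.
1−A = 4 × 5.67×10⁻⁸ × (255)⁴ / 1.01×10⁴ = 0.095.

A ≈ 0.91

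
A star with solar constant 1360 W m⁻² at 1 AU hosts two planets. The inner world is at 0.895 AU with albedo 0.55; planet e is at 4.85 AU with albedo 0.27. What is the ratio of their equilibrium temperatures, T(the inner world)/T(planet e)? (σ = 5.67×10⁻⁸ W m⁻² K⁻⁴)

T_eq = [S₀(1−A)/(4σd²)]^(1/4), so T ∝ (1−A)^(1/4) / √d.
T₁ = [1360×0.45/(4×5.67×10⁻⁸×0.895²)]^(1/4) = 240.92 K.
T₂ = [1360×0.73/(4×5.67×10⁻⁸×4.85²)]^(1/4) = 116.80 K.

T₁/T₂ ≈ 2.063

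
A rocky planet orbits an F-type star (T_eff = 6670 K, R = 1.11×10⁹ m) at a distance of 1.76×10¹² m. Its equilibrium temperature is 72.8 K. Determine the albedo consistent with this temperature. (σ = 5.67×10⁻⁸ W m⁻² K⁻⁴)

A ≈ 0.86

L = 4πR_⋆²σT_⋆⁴ = 4π(1.11×10⁹)² × 5.67×10⁻⁸ × (6670)⁴ = 1.74×10²⁷ W.
S = L/(4πd²) = 44.6 W m⁻².
From T_eq⁴ = S(1−A)/(4σ): 1−A = 4σT_eq⁴/S.
1−A = 4 × 5.67×10⁻⁸ × (72.8)⁴ / 44.6 = 0.143.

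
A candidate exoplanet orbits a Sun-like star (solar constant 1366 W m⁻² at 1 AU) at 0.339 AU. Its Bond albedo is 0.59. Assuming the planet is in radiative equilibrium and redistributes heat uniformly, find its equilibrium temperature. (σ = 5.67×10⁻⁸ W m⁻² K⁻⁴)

T_eq ≈ 383 K

Flux at 0.339 AU: S = 1366/0.339² = 1.19×10⁴ W m⁻².
Energy balance: absorbed = emitted ⇒ πR²·S(1−A) = 4πR²·σT_eq⁴, so T_eq⁴ = S(1−A)/(4σ).
T_eq = [1.19×10⁴ × 0.41 / (4 × 5.67×10⁻⁸)]^(1/4) = (2.15×10¹⁰)^(1/4) = 383 K.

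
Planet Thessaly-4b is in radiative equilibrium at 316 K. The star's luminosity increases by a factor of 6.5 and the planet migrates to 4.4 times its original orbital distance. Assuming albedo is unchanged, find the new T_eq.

T_eq ∝ L^(1/4) · d^(−1/2).
T′ = 316 × 6.5^(1/4) / 4.4^(1/2) = 241 K.

T_eq ≈ 241 K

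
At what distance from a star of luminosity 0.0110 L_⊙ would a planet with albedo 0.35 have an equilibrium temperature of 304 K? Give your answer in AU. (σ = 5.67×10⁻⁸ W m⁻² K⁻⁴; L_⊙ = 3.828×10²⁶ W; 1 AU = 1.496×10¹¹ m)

L = 0.0110 × 3.828×10²⁶ = 4.21×10²⁴ W.
From T_eq⁴ = L(1−A)/(16πσd²): d = √[L(1−A)/(16πσT_eq⁴)].
d = √[4.21×10²⁴ × 0.65 / (16π × 5.67×10⁻⁸ × (304)⁴)] = 1.06×10¹⁰ m = 0.0709 AU.

d ≈ 0.0709 AU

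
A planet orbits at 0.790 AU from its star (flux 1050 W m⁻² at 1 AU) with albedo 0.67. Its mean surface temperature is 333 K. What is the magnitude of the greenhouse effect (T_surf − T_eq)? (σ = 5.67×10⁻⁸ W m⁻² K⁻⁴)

S = 1050/0.790² = 1682 W m⁻².
T_eq = [S(1−A)/(4σ)]^(1/4) = [1682×0.33/(4×5.67×10⁻⁸)]^(1/4) = 222.4 K.
ΔT = T_surf − T_eq = 333 − 222.4.

ΔT ≈ 110.6 K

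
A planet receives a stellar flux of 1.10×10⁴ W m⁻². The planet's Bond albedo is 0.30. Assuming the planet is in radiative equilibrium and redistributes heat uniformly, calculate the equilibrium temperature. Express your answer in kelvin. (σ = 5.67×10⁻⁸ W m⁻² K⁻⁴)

Energy balance: absorbed = emitted ⇒ πR²·S(1−A) = 4πR²·σT_eq⁴, so T_eq⁴ = S(1−A)/(4σ).
T_eq = [1.10×10⁴ × 0.70 / (4 × 5.67×10⁻⁸)]^(1/4) = (3.40×10¹⁰)^(1/4) = 429 K.

T_eq ≈ 429 K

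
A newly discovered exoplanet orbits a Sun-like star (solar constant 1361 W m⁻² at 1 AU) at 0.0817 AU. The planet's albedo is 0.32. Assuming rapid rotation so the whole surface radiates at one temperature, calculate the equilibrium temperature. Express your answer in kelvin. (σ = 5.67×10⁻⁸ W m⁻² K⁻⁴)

Flux at 0.0817 AU: S = 1361/0.0817² = 2.04×10⁵ W m⁻².
Energy balance: absorbed = emitted ⇒ πR²·S(1−A) = 4πR²·σT_eq⁴, so T_eq⁴ = S(1−A)/(4σ).
T_eq = [2.04×10⁵ × 0.68 / (4 × 5.67×10⁻⁸)]^(1/4) = (6.11×10¹¹)^(1/4) = 884 K.

T_eq ≈ 884 K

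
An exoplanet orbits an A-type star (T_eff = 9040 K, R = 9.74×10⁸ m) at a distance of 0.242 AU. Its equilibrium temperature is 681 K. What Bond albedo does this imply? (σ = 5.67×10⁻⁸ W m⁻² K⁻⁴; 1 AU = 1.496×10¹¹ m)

A ≈ 0.82

d = 0.242 AU = 3.62×10¹⁰ m.
L = 4πR_⋆²σT_⋆⁴ = 4π(9.74×10⁸)² × 5.67×10⁻⁸ × (9040)⁴ = 4.51×10²⁷ W.
S = L/(4πd²) = 2.74×10⁵ W m⁻².
From T_eq⁴ = S(1−A)/(4σ): 1−A = 4σT_eq⁴/S.
1−A = 4 × 5.67×10⁻⁸ × (681)⁴ / 2.74×10⁵ = 0.178.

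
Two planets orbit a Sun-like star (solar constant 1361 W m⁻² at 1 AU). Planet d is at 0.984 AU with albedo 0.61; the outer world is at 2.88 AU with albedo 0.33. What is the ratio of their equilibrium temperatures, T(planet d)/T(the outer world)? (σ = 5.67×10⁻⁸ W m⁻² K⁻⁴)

T_eq = [S₀(1−A)/(4σd²)]^(1/4), so T ∝ (1−A)^(1/4) / √d.
T₁ = [1361×0.39/(4×5.67×10⁻⁸×0.984²)]^(1/4) = 221.73 K.
T₂ = [1361×0.67/(4×5.67×10⁻⁸×2.88²)]^(1/4) = 148.38 K.

T₁/T₂ ≈ 1.494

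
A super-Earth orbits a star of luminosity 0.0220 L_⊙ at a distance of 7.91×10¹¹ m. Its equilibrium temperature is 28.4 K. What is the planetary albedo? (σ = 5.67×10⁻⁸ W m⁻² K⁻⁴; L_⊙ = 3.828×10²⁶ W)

A ≈ 0.86

L = 0.0220 × 3.828×10²⁶ = 8.42×10²⁴ W.
Flux: S = L/(4πd²) = 8.42×10²⁴/(4π×(7.91×10¹¹)²) = 1.07 W m⁻².
From T_eq⁴ = S(1−A)/(4σ): 1−A = 4σT_eq⁴/S.
1−A = 4 × 5.67×10⁻⁸ × (28.4)⁴ / 1.07 = 0.138.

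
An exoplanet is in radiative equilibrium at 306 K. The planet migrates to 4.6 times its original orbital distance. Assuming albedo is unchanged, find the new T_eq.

T_eq ∝ L^(1/4) · d^(−1/2).
T′ = 306 / 4.6^(1/2) = 143 K.

T_eq ≈ 143 K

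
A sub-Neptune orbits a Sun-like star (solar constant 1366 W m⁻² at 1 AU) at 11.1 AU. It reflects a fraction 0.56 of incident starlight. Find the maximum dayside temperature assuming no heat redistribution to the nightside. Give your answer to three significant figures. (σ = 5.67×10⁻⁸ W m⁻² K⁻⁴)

Flux at 11.1 AU: S = 1366/11.1² = 11.1 W m⁻².
With no redistribution each surface element balances locally: S(1−A) = σT⁴.
T = [11.1 × 0.44 / 5.67×10⁻⁸]^(1/4) = (8.60×10⁷)^(1/4) = 96.3 K.

T_ss ≈ 96.3 K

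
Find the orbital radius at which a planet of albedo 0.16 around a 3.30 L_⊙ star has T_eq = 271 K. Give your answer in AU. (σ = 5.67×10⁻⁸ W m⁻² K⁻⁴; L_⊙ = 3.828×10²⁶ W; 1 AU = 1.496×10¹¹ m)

d ≈ 1.76 AU

L = 3.30 × 3.828×10²⁶ = 1.26×10²⁷ W.
From T_eq⁴ = L(1−A)/(16πσd²): d = √[L(1−A)/(16πσT_eq⁴)].
d = √[1.26×10²⁷ × 0.84 / (16π × 5.67×10⁻⁸ × (271)⁴)] = 2.63×10¹¹ m = 1.76 AU.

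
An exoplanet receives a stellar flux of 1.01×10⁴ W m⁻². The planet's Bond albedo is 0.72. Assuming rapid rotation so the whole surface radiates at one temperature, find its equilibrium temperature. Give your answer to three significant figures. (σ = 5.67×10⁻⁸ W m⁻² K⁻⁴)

Energy balance: absorbed = emitted ⇒ πR²·S(1−A) = 4πR²·σT_eq⁴, so T_eq⁴ = S(1−A)/(4σ).
T_eq = [1.01×10⁴ × 0.28 / (4 × 5.67×10⁻⁸)]^(1/4) = (1.25×10¹⁰)^(1/4) = 334 K.

T_eq ≈ 334 K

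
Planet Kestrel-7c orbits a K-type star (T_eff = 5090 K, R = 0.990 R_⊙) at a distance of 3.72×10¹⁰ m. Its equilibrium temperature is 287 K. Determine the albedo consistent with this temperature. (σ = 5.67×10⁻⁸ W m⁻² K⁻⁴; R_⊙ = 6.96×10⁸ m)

R_⋆ = 0.990 × 6.96×10⁸ = 6.89×10⁸ m.
L = 4πR_⋆²σT_⋆⁴ = 4π(6.89×10⁸)² × 5.67×10⁻⁸ × (5090)⁴ = 2.27×10²⁶ W.
S = L/(4πd²) = 1.31×10⁴ W m⁻².
From T_eq⁴ = S(1−A)/(4σ): 1−A = 4σT_eq⁴/S.
1−A = 4 × 5.67×10⁻⁸ × (287)⁴ / 1.31×10⁴ = 0.118.

A ≈ 0.88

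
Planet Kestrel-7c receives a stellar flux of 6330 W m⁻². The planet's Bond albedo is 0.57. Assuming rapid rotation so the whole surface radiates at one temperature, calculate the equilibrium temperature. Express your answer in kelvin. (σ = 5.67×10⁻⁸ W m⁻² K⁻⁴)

Energy balance: absorbed = emitted ⇒ πR²·S(1−A) = 4πR²·σT_eq⁴, so T_eq⁴ = S(1−A)/(4σ).
T_eq = [6330 × 0.43 / (4 × 5.67×10⁻⁸)]^(1/4) = (1.20×10¹⁰)^(1/4) = 331 K.

T_eq ≈ 331 K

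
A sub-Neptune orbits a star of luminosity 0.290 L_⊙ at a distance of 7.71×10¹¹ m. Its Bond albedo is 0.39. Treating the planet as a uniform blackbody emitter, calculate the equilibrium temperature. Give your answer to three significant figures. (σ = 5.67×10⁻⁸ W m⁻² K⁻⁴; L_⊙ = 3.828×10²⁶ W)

T_eq ≈ 79.5 K

L = 0.290 × 3.828×10²⁶ = 1.11×10²⁶ W.
Flux: S = L/(4πd²) = 1.11×10²⁶/(4π×(7.71×10¹¹)²) = 14.9 W m⁻².
Energy balance: absorbed = emitted ⇒ πR²·S(1−A) = 4πR²·σT_eq⁴, so T_eq⁴ = S(1−A)/(4σ).
T_eq = [14.9 × 0.61 / (4 × 5.67×10⁻⁸)]^(1/4) = (4.00×10⁷)^(1/4) = 79.5 K.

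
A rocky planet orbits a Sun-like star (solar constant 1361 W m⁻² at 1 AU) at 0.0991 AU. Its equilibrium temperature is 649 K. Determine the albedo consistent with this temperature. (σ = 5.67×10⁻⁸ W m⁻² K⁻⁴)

A ≈ 0.71

Flux at 0.0991 AU: S = 1361/0.0991² = 1.39×10⁵ W m⁻².
From T_eq⁴ = S(1−A)/(4σ): 1−A = 4σT_eq⁴/S.
1−A = 4 × 5.67×10⁻⁸ × (649)⁴ / 1.39×10⁵ = 0.290.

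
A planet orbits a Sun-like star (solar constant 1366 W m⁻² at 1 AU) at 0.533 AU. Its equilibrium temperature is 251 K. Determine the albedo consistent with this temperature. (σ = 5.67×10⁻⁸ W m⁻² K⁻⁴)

A ≈ 0.81

Flux at 0.533 AU: S = 1366/0.533² = 4810 W m⁻².
From T_eq⁴ = S(1−A)/(4σ): 1−A = 4σT_eq⁴/S.
1−A = 4 × 5.67×10⁻⁸ × (251)⁴ / 4810 = 0.187.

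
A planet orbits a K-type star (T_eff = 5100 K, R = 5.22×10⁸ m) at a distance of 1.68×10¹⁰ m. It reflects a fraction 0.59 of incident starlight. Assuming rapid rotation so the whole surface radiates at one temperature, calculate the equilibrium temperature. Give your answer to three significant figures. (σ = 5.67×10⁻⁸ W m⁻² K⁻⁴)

L = 4πR_⋆²σT_⋆⁴ = 4π(5.22×10⁸)² × 5.67×10⁻⁸ × (5100)⁴ = 1.31×10²⁶ W.
S = L/(4πd²) = 3.70×10⁴ W m⁻².
Energy balance: absorbed = emitted ⇒ πR²·S(1−A) = 4πR²·σT_eq⁴, so T_eq⁴ = S(1−A)/(4σ).
T_eq = [3.70×10⁴ × 0.41 / (4 × 5.67×10⁻⁸)]^(1/4) = (6.69×10¹⁰)^(1/4) = 509 K.

T_eq ≈ 509 K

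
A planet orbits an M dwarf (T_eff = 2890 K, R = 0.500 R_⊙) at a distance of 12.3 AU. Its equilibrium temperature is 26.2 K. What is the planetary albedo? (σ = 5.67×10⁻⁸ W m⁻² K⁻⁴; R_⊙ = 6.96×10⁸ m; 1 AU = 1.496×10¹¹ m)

A ≈ 0.24

R_⋆ = 0.500 × 6.96×10⁸ = 3.48×10⁸ m.
d = 12.3 AU = 1.84×10¹² m.
L = 4πR_⋆²σT_⋆⁴ = 4π(3.48×10⁸)² × 5.67×10⁻⁸ × (2890)⁴ = 6.02×10²⁴ W.
S = L/(4πd²) = 0.141 W m⁻².
From T_eq⁴ = S(1−A)/(4σ): 1−A = 4σT_eq⁴/S.
1−A = 4 × 5.67×10⁻⁸ × (26.2)⁴ / 0.141 = 0.755.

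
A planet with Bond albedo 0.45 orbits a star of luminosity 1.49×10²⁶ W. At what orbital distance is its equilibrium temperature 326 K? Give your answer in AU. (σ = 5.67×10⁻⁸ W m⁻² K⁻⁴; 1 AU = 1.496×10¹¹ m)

d ≈ 0.337 AU

From T_eq⁴ = L(1−A)/(16πσd²): d = √[L(1−A)/(16πσT_eq⁴)].
d = √[1.49×10²⁶ × 0.55 / (16π × 5.67×10⁻⁸ × (326)⁴)] = 5.05×10¹⁰ m = 0.337 AU.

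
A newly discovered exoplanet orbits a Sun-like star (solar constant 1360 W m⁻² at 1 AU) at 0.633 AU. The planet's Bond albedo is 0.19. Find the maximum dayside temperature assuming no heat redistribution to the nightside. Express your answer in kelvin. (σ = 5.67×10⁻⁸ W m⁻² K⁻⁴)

Flux at 0.633 AU: S = 1360/0.633² = 3390 W m⁻².
With no redistribution each surface element balances locally: S(1−A) = σT⁴.
T = [3390 × 0.81 / 5.67×10⁻⁸]^(1/4) = (4.85×10¹⁰)^(1/4) = 469 K.

T_ss ≈ 469 K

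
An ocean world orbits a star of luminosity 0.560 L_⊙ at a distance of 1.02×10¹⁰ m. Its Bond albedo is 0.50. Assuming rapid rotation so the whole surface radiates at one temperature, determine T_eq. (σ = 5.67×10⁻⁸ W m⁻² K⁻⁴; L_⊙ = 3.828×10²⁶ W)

T_eq ≈ 775 K

L = 0.560 × 3.828×10²⁶ = 2.14×10²⁶ W.
Flux: S = L/(4πd²) = 2.14×10²⁶/(4π×(1.02×10¹⁰)²) = 1.64×10⁵ W m⁻².
Energy balance: absorbed = emitted ⇒ πR²·S(1−A) = 4πR²·σT_eq⁴, so T_eq⁴ = S(1−A)/(4σ).
T_eq = [1.64×10⁵ × 0.50 / (4 × 5.67×10⁻⁸)]^(1/4) = (3.61×10¹¹)^(1/4) = 775 K.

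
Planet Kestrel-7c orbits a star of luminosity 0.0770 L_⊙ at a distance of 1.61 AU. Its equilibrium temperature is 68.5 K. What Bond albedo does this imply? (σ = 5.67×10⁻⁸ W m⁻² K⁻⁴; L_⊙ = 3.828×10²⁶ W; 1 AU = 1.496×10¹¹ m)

A ≈ 0.88

d = 1.61 AU = 2.41×10¹¹ m.
L = 0.0770 × 3.828×10²⁶ = 2.95×10²⁵ W.
Flux: S = L/(4πd²) = 2.95×10²⁵/(4π×(2.41×10¹¹)²) = 40.4 W m⁻².
From T_eq⁴ = S(1−A)/(4σ): 1−A = 4σT_eq⁴/S.
1−A = 4 × 5.67×10⁻⁸ × (68.5)⁴ / 40.4 = 0.124.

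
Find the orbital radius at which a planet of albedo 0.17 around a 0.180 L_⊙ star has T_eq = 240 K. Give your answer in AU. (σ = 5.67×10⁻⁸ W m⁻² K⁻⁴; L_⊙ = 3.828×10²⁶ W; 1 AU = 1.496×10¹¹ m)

d ≈ 0.520 AU

L = 0.180 × 3.828×10²⁶ = 6.89×10²⁵ W.
From T_eq⁴ = L(1−A)/(16πσd²): d = √[L(1−A)/(16πσT_eq⁴)].
d = √[6.89×10²⁵ × 0.83 / (16π × 5.67×10⁻⁸ × (240)⁴)] = 7.78×10¹⁰ m = 0.520 AU.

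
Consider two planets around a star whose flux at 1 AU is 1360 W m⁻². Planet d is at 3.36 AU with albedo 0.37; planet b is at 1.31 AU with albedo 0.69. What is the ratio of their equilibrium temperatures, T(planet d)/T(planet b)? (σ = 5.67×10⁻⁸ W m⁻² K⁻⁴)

T_eq = [S₀(1−A)/(4σd²)]^(1/4), so T ∝ (1−A)^(1/4) / √d.
T₁ = [1360×0.63/(4×5.67×10⁻⁸×3.36²)]^(1/4) = 135.25 K.
T₂ = [1360×0.31/(4×5.67×10⁻⁸×1.31²)]^(1/4) = 181.42 K.

T₁/T₂ ≈ 0.746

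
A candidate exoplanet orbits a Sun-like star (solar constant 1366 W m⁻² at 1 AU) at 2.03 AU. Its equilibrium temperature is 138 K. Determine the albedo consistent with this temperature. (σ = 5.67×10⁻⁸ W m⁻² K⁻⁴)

Flux at 2.03 AU: S = 1366/2.03² = 331 W m⁻².
From T_eq⁴ = S(1−A)/(4σ): 1−A = 4σT_eq⁴/S.
1−A = 4 × 5.67×10⁻⁸ × (138)⁴ / 331 = 0.248.

A ≈ 0.75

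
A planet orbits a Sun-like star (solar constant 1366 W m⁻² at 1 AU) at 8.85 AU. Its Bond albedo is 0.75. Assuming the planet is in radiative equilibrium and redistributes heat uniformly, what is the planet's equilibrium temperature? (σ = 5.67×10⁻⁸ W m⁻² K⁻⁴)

T_eq ≈ 66.2 K

Flux at 8.85 AU: S = 1366/8.85² = 17.4 W m⁻².
Energy balance: absorbed = emitted ⇒ πR²·S(1−A) = 4πR²·σT_eq⁴, so T_eq⁴ = S(1−A)/(4σ).
T_eq = [17.4 × 0.25 / (4 × 5.67×10⁻⁸)]^(1/4) = (1.92×10⁷)^(1/4) = 66.2 K.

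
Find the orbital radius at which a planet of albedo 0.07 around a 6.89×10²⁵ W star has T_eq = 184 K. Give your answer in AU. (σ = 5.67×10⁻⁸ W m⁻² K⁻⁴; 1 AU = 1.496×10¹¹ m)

d ≈ 0.936 AU

From T_eq⁴ = L(1−A)/(16πσd²): d = √[L(1−A)/(16πσT_eq⁴)].
d = √[6.89×10²⁵ × 0.93 / (16π × 5.67×10⁻⁸ × (184)⁴)] = 1.40×10¹¹ m = 0.936 AU.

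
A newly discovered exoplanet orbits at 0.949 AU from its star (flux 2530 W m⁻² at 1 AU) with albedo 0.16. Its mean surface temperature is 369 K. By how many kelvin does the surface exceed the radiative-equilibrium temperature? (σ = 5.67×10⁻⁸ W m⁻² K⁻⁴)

ΔT ≈ 49.6 K

S = 2530/0.949² = 2809 W m⁻².
T_eq = [S(1−A)/(4σ)]^(1/4) = [2809×0.84/(4×5.67×10⁻⁸)]^(1/4) = 319.4 K.
ΔT = T_surf − T_eq = 369 − 319.4.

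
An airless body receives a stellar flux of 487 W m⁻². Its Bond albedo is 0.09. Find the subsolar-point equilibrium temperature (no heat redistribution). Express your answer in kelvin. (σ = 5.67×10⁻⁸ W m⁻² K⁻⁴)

At the subsolar point the surface absorbs S(1−A) and emits σT⁴ per unit area — no factor of 4, since only the local patch is in balance.
T = [487 × 0.91 / 5.67×10⁻⁸]^(1/4) = (7.82×10⁹)^(1/4) = 297 K.

T_ss ≈ 297 K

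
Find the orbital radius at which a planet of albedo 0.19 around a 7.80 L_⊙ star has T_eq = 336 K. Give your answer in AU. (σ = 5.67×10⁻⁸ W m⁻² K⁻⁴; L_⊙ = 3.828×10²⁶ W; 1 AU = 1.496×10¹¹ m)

d ≈ 1.72 AU

L = 7.80 × 3.828×10²⁶ = 2.99×10²⁷ W.
From T_eq⁴ = L(1−A)/(16πσd²): d = √[L(1−A)/(16πσT_eq⁴)].
d = √[2.99×10²⁷ × 0.81 / (16π × 5.67×10⁻⁸ × (336)⁴)] = 2.58×10¹¹ m = 1.72 AU.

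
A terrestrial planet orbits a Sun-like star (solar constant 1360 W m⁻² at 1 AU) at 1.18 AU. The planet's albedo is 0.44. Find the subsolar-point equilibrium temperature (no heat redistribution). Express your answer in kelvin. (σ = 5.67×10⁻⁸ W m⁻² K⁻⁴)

T_ss ≈ 313 K

Flux at 1.18 AU: S = 1360/1.18² = 977 W m⁻².
At the subsolar point the surface absorbs S(1−A) and emits σT⁴ per unit area — no factor of 4, since only the local patch is in balance.
T = [977 × 0.56 / 5.67×10⁻⁸]^(1/4) = (9.65×10⁹)^(1/4) = 313 K.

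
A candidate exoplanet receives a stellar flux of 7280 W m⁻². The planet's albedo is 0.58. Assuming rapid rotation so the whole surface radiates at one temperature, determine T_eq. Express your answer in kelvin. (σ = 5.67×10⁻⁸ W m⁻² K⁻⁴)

T_eq ≈ 341 K

Energy balance: absorbed = emitted ⇒ πR²·S(1−A) = 4πR²·σT_eq⁴, so T_eq⁴ = S(1−A)/(4σ).
T_eq = [7280 × 0.42 / (4 × 5.67×10⁻⁸)]^(1/4) = (1.35×10¹⁰)^(1/4) = 341 K.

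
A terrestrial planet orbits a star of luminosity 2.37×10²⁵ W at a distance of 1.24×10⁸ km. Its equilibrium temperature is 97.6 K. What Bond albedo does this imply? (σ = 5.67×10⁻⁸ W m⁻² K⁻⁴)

d = 1.24×10⁸ km = 1.24×10¹¹ m.
Flux: S = L/(4πd²) = 2.37×10²⁵/(4π×(1.24×10¹¹)²) = 123 W m⁻².
From T_eq⁴ = S(1−A)/(4σ): 1−A = 4σT_eq⁴/S.
1−A = 4 × 5.67×10⁻⁸ × (97.6)⁴ / 123 = 0.168.

A ≈ 0.83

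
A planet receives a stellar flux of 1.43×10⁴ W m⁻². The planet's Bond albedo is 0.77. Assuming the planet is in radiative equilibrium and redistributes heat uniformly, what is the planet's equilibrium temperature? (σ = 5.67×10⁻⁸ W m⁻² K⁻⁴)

Energy balance: absorbed = emitted ⇒ πR²·S(1−A) = 4πR²·σT_eq⁴, so T_eq⁴ = S(1−A)/(4σ).
T_eq = [1.43×10⁴ × 0.23 / (4 × 5.67×10⁻⁸)]^(1/4) = (1.45×10¹⁰)^(1/4) = 347 K.

T_eq ≈ 347 K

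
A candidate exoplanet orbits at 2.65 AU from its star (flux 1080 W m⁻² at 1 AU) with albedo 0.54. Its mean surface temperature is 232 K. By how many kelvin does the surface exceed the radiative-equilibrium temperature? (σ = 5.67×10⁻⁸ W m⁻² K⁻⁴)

ΔT ≈ 99.1 K

S = 1080/2.65² = 153.8 W m⁻².
T_eq = [S(1−A)/(4σ)]^(1/4) = [153.8×0.46/(4×5.67×10⁻⁸)]^(1/4) = 132.9 K.
ΔT = T_surf − T_eq = 232 − 132.9.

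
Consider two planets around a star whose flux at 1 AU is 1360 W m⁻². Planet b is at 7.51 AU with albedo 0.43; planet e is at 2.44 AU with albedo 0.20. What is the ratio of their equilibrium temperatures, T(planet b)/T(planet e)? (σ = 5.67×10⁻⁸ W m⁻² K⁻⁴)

T₁/T₂ ≈ 0.524

T_eq = [S₀(1−A)/(4σd²)]^(1/4), so T ∝ (1−A)^(1/4) / √d.
T₁ = [1360×0.57/(4×5.67×10⁻⁸×7.51²)]^(1/4) = 88.23 K.
T₂ = [1360×0.80/(4×5.67×10⁻⁸×2.44²)]^(1/4) = 168.48 K.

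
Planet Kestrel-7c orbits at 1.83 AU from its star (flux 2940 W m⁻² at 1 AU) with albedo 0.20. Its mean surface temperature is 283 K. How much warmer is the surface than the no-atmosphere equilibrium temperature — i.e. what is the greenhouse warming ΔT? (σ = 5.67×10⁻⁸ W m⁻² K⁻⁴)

S = 2940/1.83² = 877.9 W m⁻².
T_eq = [S(1−A)/(4σ)]^(1/4) = [877.9×0.80/(4×5.67×10⁻⁸)]^(1/4) = 235.9 K.
ΔT = T_surf − T_eq = 283 − 235.9.

ΔT ≈ 47.1 K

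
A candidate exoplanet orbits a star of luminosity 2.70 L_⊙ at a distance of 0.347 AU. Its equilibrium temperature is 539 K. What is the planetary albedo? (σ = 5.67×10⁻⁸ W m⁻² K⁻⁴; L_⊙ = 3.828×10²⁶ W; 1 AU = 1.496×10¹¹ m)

d = 0.347 AU = 5.19×10¹⁰ m.
L = 2.70 × 3.828×10²⁶ = 1.03×10²⁷ W.
Flux: S = L/(4πd²) = 1.03×10²⁷/(4π×(5.19×10¹⁰)²) = 3.05×10⁴ W m⁻².
From T_eq⁴ = S(1−A)/(4σ): 1−A = 4σT_eq⁴/S.
1−A = 4 × 5.67×10⁻⁸ × (539)⁴ / 3.05×10⁴ = 0.627.

A ≈ 0.37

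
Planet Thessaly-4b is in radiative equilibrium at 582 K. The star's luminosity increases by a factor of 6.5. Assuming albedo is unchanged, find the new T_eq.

T_eq ≈ 929 K

T_eq ∝ L^(1/4) · d^(−1/2).
T′ = 582 × 6.5^(1/4) = 929 K.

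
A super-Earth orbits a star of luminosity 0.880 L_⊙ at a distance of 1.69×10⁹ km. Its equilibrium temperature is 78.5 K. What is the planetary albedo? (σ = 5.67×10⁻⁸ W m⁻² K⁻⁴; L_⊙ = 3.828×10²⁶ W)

d = 1.69×10⁹ km = 1.69×10¹² m.
L = 0.880 × 3.828×10²⁶ = 3.37×10²⁶ W.
Flux: S = L/(4πd²) = 3.37×10²⁶/(4π×(1.69×10¹²)²) = 9.39 W m⁻².
From T_eq⁴ = S(1−A)/(4σ): 1−A = 4σT_eq⁴/S.
1−A = 4 × 5.67×10⁻⁸ × (78.5)⁴ / 9.39 = 0.918.

A ≈ 0.08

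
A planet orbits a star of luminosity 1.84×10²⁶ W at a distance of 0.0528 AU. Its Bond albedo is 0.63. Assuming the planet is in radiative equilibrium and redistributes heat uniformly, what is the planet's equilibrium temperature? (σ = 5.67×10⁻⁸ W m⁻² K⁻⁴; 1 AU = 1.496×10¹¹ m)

T_eq ≈ 787 K

d = 0.0528 AU = 7.90×10⁹ m.
Flux: S = L/(4πd²) = 1.84×10²⁶/(4π×(7.90×10⁹)²) = 2.35×10⁵ W m⁻².
Energy balance: absorbed = emitted ⇒ πR²·S(1−A) = 4πR²·σT_eq⁴, so T_eq⁴ = S(1−A)/(4σ).
T_eq = [2.35×10⁵ × 0.37 / (4 × 5.67×10⁻⁸)]^(1/4) = (3.83×10¹¹)^(1/4) = 787 K.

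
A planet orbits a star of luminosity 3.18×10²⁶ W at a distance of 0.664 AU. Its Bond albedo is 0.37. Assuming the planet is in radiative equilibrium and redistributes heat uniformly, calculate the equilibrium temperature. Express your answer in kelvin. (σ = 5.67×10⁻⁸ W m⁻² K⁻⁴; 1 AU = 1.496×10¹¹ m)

d = 0.664 AU = 9.93×10¹⁰ m.
Flux: S = L/(4πd²) = 3.18×10²⁶/(4π×(9.93×10¹⁰)²) = 2560 W m⁻².
Energy balance: absorbed = emitted ⇒ πR²·S(1−A) = 4πR²·σT_eq⁴, so T_eq⁴ = S(1−A)/(4σ).
T_eq = [2560 × 0.63 / (4 × 5.67×10⁻⁸)]^(1/4) = (7.12×10⁹)^(1/4) = 291 K.

T_eq ≈ 291 K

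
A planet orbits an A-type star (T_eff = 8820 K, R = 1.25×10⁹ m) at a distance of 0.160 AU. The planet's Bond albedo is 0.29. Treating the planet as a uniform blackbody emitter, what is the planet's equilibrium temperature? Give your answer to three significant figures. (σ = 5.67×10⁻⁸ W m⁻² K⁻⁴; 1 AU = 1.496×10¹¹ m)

T_eq ≈ 1310 K

d = 0.160 AU = 2.39×10¹⁰ m.
L = 4πR_⋆²σT_⋆⁴ = 4π(1.25×10⁹)² × 5.67×10⁻⁸ × (8820)⁴ = 6.74×10²⁷ W.
S = L/(4πd²) = 9.36×10⁵ W m⁻².
Energy balance: absorbed = emitted ⇒ πR²·S(1−A) = 4πR²·σT_eq⁴, so T_eq⁴ = S(1−A)/(4σ).
T_eq = [9.36×10⁵ × 0.71 / (4 × 5.67×10⁻⁸)]^(1/4) = (2.93×10¹²)^(1/4) = 1310 K.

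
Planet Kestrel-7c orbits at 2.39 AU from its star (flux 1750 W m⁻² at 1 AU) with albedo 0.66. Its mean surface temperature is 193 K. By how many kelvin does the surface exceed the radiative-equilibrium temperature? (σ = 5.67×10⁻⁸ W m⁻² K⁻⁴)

ΔT ≈ 46.6 K

S = 1750/2.39² = 306.4 W m⁻².
T_eq = [S(1−A)/(4σ)]^(1/4) = [306.4×0.34/(4×5.67×10⁻⁸)]^(1/4) = 146.4 K.
ΔT = T_surf − T_eq = 193 − 146.4.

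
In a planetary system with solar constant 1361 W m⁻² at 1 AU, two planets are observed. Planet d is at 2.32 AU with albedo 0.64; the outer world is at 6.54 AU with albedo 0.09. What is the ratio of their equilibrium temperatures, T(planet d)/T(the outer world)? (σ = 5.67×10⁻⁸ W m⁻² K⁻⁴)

T₁/T₂ ≈ 1.332

T_eq = [S₀(1−A)/(4σd²)]^(1/4), so T ∝ (1−A)^(1/4) / √d.
T₁ = [1361×0.36/(4×5.67×10⁻⁸×2.32²)]^(1/4) = 141.54 K.
T₂ = [1361×0.91/(4×5.67×10⁻⁸×6.54²)]^(1/4) = 106.30 K.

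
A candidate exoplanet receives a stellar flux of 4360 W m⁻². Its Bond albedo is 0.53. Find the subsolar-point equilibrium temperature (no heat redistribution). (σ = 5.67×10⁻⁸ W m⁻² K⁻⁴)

T_ss ≈ 436 K

At the subsolar point the surface absorbs S(1−A) and emits σT⁴ per unit area — no factor of 4, since only the local patch is in balance.
T = [4360 × 0.47 / 5.67×10⁻⁸]^(1/4) = (3.61×10¹⁰)^(1/4) = 436 K.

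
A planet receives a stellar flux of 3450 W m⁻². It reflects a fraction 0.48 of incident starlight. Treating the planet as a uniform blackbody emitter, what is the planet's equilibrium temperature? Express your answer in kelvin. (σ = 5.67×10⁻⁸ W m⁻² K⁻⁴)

T_eq ≈ 298 K

Energy balance: absorbed = emitted ⇒ πR²·S(1−A) = 4πR²·σT_eq⁴, so T_eq⁴ = S(1−A)/(4σ).
T_eq = [3450 × 0.52 / (4 × 5.67×10⁻⁸)]^(1/4) = (7.91×10⁹)^(1/4) = 298 K.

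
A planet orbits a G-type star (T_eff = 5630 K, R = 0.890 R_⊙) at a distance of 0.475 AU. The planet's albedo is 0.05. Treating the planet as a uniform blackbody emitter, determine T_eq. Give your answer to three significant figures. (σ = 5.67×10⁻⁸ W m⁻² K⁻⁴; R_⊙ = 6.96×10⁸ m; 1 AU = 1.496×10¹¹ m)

T_eq ≈ 367 K

R_⋆ = 0.890 × 6.96×10⁸ = 6.19×10⁸ m.
d = 0.475 AU = 7.11×10¹⁰ m.
L = 4πR_⋆²σT_⋆⁴ = 4π(6.19×10⁸)² × 5.67×10⁻⁸ × (5630)⁴ = 2.75×10²⁶ W.
S = L/(4πd²) = 4330 W m⁻².
Energy balance: absorbed = emitted ⇒ πR²·S(1−A) = 4πR²·σT_eq⁴, so T_eq⁴ = S(1−A)/(4σ).
T_eq = [4330 × 0.95 / (4 × 5.67×10⁻⁸)]^(1/4) = (1.81×10¹⁰)^(1/4) = 367 K.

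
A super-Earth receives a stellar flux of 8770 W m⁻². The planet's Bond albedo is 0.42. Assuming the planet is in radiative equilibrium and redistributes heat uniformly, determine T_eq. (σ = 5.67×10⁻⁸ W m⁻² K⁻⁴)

T_eq ≈ 387 K

Energy balance: absorbed = emitted ⇒ πR²·S(1−A) = 4πR²·σT_eq⁴, so T_eq⁴ = S(1−A)/(4σ).
T_eq = [8770 × 0.58 / (4 × 5.67×10⁻⁸)]^(1/4) = (2.24×10¹⁰)^(1/4) = 387 K.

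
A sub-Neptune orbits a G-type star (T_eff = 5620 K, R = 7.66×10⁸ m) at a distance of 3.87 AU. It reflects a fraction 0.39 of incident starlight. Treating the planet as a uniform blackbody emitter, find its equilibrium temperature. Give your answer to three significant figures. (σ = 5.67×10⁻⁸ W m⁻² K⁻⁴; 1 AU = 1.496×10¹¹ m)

d = 3.87 AU = 5.79×10¹¹ m.
L = 4πR_⋆²σT_⋆⁴ = 4π(7.66×10⁸)² × 5.67×10⁻⁸ × (5620)⁴ = 4.17×10²⁶ W.
S = L/(4πd²) = 99.0 W m⁻².
Energy balance: absorbed = emitted ⇒ πR²·S(1−A) = 4πR²·σT_eq⁴, so T_eq⁴ = S(1−A)/(4σ).
T_eq = [99.0 × 0.61 / (4 × 5.67×10⁻⁸)]^(1/4) = (2.66×10⁸)^(1/4) = 128 K.

T_eq ≈ 128 K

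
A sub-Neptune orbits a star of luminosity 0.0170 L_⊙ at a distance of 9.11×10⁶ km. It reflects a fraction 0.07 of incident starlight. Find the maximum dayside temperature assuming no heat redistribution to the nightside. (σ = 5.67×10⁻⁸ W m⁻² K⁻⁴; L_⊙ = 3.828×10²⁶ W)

T_ss ≈ 566 K

d = 9.11×10⁶ km = 9.11×10⁹ m.
L = 0.0170 × 3.828×10²⁶ = 6.51×10²⁴ W.
Flux: S = L/(4πd²) = 6.51×10²⁴/(4π×(9.11×10⁹)²) = 6240 W m⁻².
With no redistribution each surface element balances locally: S(1−A) = σT⁴.
T = [6240 × 0.93 / 5.67×10⁻⁸]^(1/4) = (1.02×10¹¹)^(1/4) = 566 K.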